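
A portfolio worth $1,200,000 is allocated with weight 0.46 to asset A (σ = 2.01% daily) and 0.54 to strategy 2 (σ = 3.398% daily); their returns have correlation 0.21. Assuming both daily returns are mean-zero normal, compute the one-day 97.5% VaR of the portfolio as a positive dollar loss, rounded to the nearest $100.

σ_p² = 0.46²·2.01² + 0.54²·3.398² + 2·0.21·0.46·0.54·2.01·3.398 = 4.9344 (%²).
σ_p = √4.9344 = 2.221%.
At 97.5%, z = 1.960.
VaR = 1.960 × 2.221% = 4.353%; on $1,200,000 that is $52,236.

$52,200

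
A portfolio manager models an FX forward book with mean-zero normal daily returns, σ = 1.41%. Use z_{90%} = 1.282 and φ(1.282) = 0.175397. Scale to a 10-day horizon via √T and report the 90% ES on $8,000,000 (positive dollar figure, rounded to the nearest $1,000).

σ_{10d} = 1.41% × √10 = 4.459%.
ES multiplier = φ(z)/(1−α) = 0.175397/0.1 = 1.754.
ES = 4.459% × 1.754 = 7.821%; on $8,000,000: $625,680.

$626,000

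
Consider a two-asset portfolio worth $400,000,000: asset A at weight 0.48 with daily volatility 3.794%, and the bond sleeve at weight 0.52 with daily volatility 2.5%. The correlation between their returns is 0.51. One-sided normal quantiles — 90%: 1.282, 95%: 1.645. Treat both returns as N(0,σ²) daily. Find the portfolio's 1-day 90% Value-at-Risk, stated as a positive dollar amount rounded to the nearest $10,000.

σ_p² = 0.48²·3.794² + 0.52²·2.5² + 2·0.51·0.48·0.52·3.794·2.5 = 7.4213 (%²).
σ_p = √7.4213 = 2.724%.
VaR = 1.282 × 2.724% = 3.492%; on $400,000,000 that is $13,968,000.

$13,970,000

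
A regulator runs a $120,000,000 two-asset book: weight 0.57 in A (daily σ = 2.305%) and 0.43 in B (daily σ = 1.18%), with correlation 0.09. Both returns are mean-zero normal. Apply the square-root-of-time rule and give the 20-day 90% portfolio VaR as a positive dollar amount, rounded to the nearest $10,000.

$9,980,000

σ_p = √(0.57²·2.305² + 0.43²·1.18² + 2·0.09·0.57·0.43·2.305·1.18) = 1.450%.
σ_{20d} = 1.450% × √20 = 6.485%.
z(90%) = 1.282.
VaR = 1.282 × 6.485% = 8.314%; on $120,000,000 that is $9,976,800.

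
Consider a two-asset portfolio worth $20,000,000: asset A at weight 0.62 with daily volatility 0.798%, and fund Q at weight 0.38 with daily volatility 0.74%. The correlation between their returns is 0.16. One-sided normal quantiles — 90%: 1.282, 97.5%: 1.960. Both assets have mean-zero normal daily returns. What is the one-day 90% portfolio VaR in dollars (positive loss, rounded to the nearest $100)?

σ_p² = 0.62²·0.798² + 0.38²·0.74² + 2·0.16·0.62·0.38·0.798·0.74 = 0.3684 (%²).
σ_p = √0.3684 = 0.607%.
VaR = 1.282 × 0.607% = 0.778%; on $20,000,000 that is $155,600.

$155,600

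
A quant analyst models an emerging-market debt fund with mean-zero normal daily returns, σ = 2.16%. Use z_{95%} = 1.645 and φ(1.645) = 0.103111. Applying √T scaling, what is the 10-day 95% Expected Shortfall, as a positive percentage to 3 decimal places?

σ_{10d} = 2.16% × √10 = 6.831%.
ES multiplier = φ(z)/(1−α) = 0.103111/0.05 = 2.062.
ES = 6.831% × 2.062 = 14.086%.

14.086%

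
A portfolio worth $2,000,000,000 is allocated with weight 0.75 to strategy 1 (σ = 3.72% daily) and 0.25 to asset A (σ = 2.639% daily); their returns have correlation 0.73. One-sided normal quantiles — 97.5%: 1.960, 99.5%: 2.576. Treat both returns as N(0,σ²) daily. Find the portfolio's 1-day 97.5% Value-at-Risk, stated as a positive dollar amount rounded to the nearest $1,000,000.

σ_p² = 0.75²·3.72² + 0.25²·2.639² + 2·0.73·0.75·0.25·3.72·2.639 = 10.9068 (%²).
σ_p = √10.9068 = 3.303%.
VaR = 1.960 × 3.303% = 6.474%; on $2,000,000,000 that is $129,480,000.

$129,000,000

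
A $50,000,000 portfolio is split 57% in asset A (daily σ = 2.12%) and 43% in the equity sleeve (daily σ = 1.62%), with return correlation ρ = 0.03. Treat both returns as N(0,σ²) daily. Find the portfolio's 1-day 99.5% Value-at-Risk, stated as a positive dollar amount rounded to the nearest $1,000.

$1,820,000

σ_p² = 0.57²·2.12² + 0.43²·1.62² + 2·0.03·0.57·0.43·2.12·1.62 = 1.9960 (%²).
σ_p = √1.9960 = 1.413%.
At 99.5%, z = 2.576.
VaR = 2.576 × 1.413% = 3.640%; on $50,000,000 that is $1,820,000.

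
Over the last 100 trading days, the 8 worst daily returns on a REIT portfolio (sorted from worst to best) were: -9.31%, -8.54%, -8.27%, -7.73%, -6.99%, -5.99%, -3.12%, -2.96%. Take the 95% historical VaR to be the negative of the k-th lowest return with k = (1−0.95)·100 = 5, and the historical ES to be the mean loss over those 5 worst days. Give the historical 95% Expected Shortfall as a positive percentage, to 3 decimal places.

The 5 worst returns sum to -40.84%.
ES = −(-40.84%) / 5 = 8.168%.

8.168%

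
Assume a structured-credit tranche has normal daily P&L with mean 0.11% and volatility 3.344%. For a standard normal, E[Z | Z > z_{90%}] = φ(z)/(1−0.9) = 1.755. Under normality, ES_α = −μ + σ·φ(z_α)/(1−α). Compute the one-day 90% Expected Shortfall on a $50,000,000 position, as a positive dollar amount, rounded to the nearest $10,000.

ES = −(0.11%) + 3.344% × 1.755 = 5.759%.
On $50,000,000: 0.05759 × $50,000,000 = $2,879,500.

$2,880,000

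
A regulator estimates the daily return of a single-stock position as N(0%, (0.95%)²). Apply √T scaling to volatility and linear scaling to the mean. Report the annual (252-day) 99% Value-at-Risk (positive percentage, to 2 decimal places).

35.08%

At 99%, z = 2.326.
σ_{252d} = 0.95% × √252 = 15.081%.
VaR = 2.326 × 15.081% = 35.078%.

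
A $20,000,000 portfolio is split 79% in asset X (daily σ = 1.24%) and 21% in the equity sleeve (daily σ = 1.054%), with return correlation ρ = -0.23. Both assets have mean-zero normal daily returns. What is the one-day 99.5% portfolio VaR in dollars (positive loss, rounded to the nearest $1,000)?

σ_p² = 0.79²·1.24² + 0.21²·1.054² + 2·-0.23·0.79·0.21·1.24·1.054 = 0.9089 (%²).
σ_p = √0.9089 = 0.953%.
At 99.5%, z = 2.576.
VaR = 2.576 × 0.953% = 2.455%; on $20,000,000 that is $491,000.

$491,000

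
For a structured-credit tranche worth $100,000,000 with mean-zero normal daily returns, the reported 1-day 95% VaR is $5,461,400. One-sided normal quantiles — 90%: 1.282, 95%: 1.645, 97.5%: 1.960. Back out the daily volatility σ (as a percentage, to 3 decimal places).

3.320%

VaR as a fraction: $5,461,400 / $100,000,000 = 5.461%.
σ = VaR / z = 5.461% / 1.645 = 3.320%.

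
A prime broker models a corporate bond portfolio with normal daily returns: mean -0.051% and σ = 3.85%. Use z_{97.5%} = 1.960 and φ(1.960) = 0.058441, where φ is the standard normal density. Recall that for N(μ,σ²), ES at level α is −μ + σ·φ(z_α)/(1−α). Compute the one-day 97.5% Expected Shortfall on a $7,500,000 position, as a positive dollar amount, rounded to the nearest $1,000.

Tail multiplier: φ(z)/(1−α) = 0.058441 / 0.025 = 2.338.
ES = −(-0.051%) + 3.85% × 2.338 = 9.052%.
On $7,500,000: 0.09052 × $7,500,000 = $678,900.

$679,000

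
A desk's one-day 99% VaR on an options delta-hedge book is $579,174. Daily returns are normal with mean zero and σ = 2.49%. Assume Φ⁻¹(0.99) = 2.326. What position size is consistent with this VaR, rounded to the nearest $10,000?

VaR as a fraction of value: z·σ = 2.326 × 2.49% = 5.79174%.
Position = $579,174 / 0.0579174 = $10,000,000.

$10,000,000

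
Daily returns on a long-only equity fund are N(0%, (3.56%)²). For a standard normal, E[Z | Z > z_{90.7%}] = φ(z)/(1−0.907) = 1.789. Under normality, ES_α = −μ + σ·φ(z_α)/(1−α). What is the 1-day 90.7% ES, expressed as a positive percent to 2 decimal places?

ES = 3.56% × 1.789 = 6.369%.

6.37%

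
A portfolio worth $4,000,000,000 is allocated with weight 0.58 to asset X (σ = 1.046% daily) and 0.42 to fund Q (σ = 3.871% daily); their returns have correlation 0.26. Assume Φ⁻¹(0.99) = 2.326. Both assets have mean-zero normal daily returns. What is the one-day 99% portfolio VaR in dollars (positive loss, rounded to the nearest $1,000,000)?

$175,000,000

σ_p² = 0.58²·1.046² + 0.42²·3.871² + 2·0.26·0.58·0.42·1.046·3.871 = 3.5243 (%²).
σ_p = √3.5243 = 1.877%.
VaR = 2.326 × 1.877% = 4.366%; on $4,000,000,000 that is $174,640,000.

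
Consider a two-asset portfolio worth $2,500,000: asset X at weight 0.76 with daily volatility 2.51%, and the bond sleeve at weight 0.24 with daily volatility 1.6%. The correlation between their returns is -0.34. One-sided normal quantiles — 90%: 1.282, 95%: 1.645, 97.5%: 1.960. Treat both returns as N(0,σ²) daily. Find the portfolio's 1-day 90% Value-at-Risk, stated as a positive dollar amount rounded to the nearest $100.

$58,100

σ_p² = 0.76²·2.51² + 0.24²·1.6² + 2·-0.34·0.76·0.24·2.51·1.6 = 3.2883 (%²).
σ_p = √3.2883 = 1.813%.
VaR = 1.282 × 1.813% = 2.324%; on $2,500,000 that is $58,100.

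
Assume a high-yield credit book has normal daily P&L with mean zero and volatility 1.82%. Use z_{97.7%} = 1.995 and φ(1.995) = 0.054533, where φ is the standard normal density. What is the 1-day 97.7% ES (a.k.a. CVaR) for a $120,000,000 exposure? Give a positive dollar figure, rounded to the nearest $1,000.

Tail multiplier: φ(z)/(1−α) = 0.054533 / 0.023 = 2.371.
ES = 1.82% × 2.371 = 4.315%.
On $120,000,000: 0.04315 × $120,000,000 = $5,178,000.

$5,178,000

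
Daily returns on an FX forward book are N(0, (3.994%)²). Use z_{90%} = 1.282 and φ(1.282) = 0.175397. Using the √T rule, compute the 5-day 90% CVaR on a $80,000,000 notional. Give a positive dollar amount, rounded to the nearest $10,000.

σ_{5d} = 3.994% × √5 = 8.931%.
ES multiplier = φ(z)/(1−α) = 0.175397/0.1 = 1.754.
ES = 8.931% × 1.754 = 15.665%; on $80,000,000: $12,532,000.

$12,530,000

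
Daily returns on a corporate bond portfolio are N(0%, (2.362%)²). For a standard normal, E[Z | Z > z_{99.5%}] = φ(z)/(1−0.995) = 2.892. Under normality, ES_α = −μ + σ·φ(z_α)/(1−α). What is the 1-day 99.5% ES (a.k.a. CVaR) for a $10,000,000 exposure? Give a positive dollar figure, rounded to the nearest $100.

ES = 2.362% × 2.892 = 6.831%.
On $10,000,000: 0.06831 × $10,000,000 = $683,100.

$683,100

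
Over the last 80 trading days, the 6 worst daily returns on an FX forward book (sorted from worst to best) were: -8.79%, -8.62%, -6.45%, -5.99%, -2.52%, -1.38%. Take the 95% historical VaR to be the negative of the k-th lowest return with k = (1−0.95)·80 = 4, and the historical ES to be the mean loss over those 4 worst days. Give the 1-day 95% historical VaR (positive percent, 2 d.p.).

5.99%

k = 4; the 4th lowest return is -5.99%, so VaR = 5.99%.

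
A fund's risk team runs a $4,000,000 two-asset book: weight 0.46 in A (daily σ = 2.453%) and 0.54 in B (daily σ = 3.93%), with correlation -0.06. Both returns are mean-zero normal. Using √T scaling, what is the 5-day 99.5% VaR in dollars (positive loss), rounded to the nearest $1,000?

σ_p = √(0.46²·2.453² + 0.54²·3.93² + 2·-0.06·0.46·0.54·2.453·3.93) = 2.343%.
σ_{5d} = 2.343% × √5 = 5.239%.
z(99.5%) = 2.576.
VaR = 2.576 × 5.239% = 13.496%; on $4,000,000 that is $539,840.

$540,000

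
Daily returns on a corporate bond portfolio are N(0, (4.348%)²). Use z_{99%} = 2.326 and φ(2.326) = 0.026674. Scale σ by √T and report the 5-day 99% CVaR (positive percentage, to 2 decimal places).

σ_{5d} = 4.348% × √5 = 9.722%.
ES multiplier = φ(z)/(1−α) = 0.026674/0.01 = 2.667.
ES = 9.722% × 2.667 = 25.929%.

25.93%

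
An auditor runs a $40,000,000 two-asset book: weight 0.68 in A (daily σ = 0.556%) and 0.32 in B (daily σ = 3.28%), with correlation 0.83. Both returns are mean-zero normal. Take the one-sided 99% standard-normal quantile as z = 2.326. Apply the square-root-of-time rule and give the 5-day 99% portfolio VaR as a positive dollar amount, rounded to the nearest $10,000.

$2,870,000

σ_p = √(0.68²·0.556² + 0.32²·3.28² + 2·0.83·0.68·0.32·0.556·3.28) = 1.380%.
σ_{5d} = 1.380% × √5 = 3.086%.
VaR = 2.326 × 3.086% = 7.178%; on $40,000,000 that is $2,871,200.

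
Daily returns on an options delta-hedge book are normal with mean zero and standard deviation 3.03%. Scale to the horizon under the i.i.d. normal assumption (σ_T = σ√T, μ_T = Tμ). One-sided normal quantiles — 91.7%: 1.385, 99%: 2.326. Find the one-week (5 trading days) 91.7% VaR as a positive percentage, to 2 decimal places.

9.38%

σ_{5d} = 3.03% × √5 = 6.775%.
VaR = 1.385 × 6.775% = 9.383%.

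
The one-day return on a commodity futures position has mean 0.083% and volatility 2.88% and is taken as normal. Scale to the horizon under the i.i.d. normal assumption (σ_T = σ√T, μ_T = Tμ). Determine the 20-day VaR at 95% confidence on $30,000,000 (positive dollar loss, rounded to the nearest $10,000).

At 95%, z = 1.645.
σ_{20d} = 2.88% × √20 = 12.880%; μ_{20d} = 20 × 0.083% = 1.660%.
VaR = −(1.660%) + 1.645 × 12.880% = 19.528%.
On $30,000,000: 0.19528 × $30,000,000 = $5,858,400.

$5,860,000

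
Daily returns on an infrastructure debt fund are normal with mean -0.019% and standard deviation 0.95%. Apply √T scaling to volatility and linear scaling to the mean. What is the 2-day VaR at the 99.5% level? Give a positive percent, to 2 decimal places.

At 99.5%, z = 2.576.
σ_{2d} = 0.95% × √2 = 1.344%; μ_{2d} = 2 × -0.019% = -0.038%.
VaR = −(-0.038%) + 2.576 × 1.344% = 3.500%.

3.50%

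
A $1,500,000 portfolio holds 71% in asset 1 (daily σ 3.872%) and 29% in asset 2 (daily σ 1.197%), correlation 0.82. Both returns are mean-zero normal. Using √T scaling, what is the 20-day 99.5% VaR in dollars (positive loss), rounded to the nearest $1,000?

$525,000

σ_p = √(0.71²·3.872² + 0.29²·1.197² + 2·0.82·0.71·0.29·3.872·1.197) = 3.040%.
σ_{20d} = 3.040% × √20 = 13.595%.
z(99.5%) = 2.576.
VaR = 2.576 × 13.595% = 35.021%; on $1,500,000 that is $525,315.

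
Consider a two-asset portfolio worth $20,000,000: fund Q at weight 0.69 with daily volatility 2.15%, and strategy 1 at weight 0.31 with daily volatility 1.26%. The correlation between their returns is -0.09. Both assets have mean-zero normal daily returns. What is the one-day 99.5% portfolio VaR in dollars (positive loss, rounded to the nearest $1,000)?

$773,000

σ_p² = 0.69²·2.15² + 0.31²·1.26² + 2·-0.09·0.69·0.31·2.15·1.26 = 2.2490 (%²).
σ_p = √2.2490 = 1.500%.
At 99.5%, z = 2.576.
VaR = 2.576 × 1.500% = 3.864%; on $20,000,000 that is $772,800.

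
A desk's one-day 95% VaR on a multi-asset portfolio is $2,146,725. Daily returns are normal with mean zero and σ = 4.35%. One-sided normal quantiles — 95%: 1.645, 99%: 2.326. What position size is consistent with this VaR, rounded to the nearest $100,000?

$30,000,000

VaR as a fraction of value: z·σ = 1.645 × 4.35% = 7.15575%.
Position = $2,146,725 / 0.0715575 = $30,000,000.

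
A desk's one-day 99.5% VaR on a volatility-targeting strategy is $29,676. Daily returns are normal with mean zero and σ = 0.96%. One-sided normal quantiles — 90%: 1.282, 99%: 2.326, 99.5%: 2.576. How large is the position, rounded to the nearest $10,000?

$1,200,000

VaR as a fraction of value: z·σ = 2.576 × 0.96% = 2.47296%.
Position = $29,676 / 0.0247296 = $1,200,019.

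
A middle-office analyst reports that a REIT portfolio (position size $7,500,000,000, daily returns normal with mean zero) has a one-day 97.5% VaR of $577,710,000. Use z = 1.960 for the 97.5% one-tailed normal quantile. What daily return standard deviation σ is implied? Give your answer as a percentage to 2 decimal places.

3.93%

VaR as a fraction: $577,710,000 / $7,500,000,000 = 7.703%.
σ = VaR / z = 7.703% / 1.960 = 3.930%.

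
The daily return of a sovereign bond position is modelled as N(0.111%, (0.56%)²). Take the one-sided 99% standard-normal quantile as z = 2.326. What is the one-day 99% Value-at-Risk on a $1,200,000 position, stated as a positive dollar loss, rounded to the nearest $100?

VaR = −μ + z·σ = −(0.111%) + 2.326 × 0.56% = 1.192%.
On $1,200,000: 0.01192 × $1,200,000 = $14,304.

$14,300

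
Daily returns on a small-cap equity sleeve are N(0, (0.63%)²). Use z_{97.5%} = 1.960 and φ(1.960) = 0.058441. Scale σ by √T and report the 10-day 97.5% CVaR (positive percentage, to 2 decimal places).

σ_{10d} = 0.63% × √10 = 1.992%.
ES multiplier = φ(z)/(1−α) = 0.058441/0.025 = 2.338.
ES = 1.992% × 2.338 = 4.657%.

4.66%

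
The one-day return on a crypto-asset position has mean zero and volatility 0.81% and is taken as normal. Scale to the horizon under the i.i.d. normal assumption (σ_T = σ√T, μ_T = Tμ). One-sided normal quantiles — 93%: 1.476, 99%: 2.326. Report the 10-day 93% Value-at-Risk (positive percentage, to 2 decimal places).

σ_{10d} = 0.81% × √10 = 2.561%.
VaR = 1.476 × 2.561% = 3.780%.

3.78%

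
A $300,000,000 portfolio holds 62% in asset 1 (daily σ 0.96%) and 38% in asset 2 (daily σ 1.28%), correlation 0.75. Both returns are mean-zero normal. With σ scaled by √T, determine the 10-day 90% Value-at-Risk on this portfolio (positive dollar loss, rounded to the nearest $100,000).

$12,300,000

σ_p = √(0.62²·0.96² + 0.38²·1.28² + 2·0.75·0.62·0.38·0.96·1.28) = 1.012%.
σ_{10d} = 1.012% × √10 = 3.200%.
z(90%) = 1.282.
VaR = 1.282 × 3.200% = 4.102%; on $300,000,000 that is $12,306,000.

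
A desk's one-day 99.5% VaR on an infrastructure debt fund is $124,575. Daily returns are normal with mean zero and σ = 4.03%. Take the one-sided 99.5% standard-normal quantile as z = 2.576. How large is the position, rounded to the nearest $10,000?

VaR as a fraction of value: z·σ = 2.576 × 4.03% = 10.3813%.
Position = $124,575 / 0.103813 = $1,199,997.

$1,200,000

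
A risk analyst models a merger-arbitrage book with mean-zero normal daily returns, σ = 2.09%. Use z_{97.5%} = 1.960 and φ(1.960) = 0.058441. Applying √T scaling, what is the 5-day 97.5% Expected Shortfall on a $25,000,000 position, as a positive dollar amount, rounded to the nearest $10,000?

σ_{5d} = 2.09% × √5 = 4.673%.
ES multiplier = φ(z)/(1−α) = 0.058441/0.025 = 2.338.
ES = 4.673% × 2.338 = 10.925%; on $25,000,000: $2,731,250.

$2,730,000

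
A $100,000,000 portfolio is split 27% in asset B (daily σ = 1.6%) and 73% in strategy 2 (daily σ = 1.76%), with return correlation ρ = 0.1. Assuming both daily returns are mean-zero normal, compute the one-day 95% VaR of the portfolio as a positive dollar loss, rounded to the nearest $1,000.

$2,296,000

σ_p² = 0.27²·1.6² + 0.73²·1.76² + 2·0.1·0.27·0.73·1.6·1.76 = 1.9483 (%²).
σ_p = √1.9483 = 1.396%.
At 95%, z = 1.645.
VaR = 1.645 × 1.396% = 2.296%; on $100,000,000 that is $2,296,000.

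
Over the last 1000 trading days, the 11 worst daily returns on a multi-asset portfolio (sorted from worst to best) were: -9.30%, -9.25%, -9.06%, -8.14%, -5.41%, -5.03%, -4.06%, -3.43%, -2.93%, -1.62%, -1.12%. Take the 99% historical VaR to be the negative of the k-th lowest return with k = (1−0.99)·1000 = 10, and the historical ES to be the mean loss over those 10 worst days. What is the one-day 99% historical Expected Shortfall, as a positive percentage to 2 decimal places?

5.82%

The 10 worst returns sum to -58.23%.
ES = −(-58.23%) / 10 = 5.823% ≈ 5.82%.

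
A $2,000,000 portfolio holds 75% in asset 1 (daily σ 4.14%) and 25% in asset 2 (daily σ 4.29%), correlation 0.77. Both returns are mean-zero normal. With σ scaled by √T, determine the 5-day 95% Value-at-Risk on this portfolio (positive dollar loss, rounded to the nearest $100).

$293,500

σ_p = √(0.75²·4.14² + 0.25²·4.29² + 2·0.77·0.75·0.25·4.14·4.29) = 3.990%.
σ_{5d} = 3.990% × √5 = 8.922%.
z(95%) = 1.645.
VaR = 1.645 × 8.922% = 14.677%; on $2,000,000 that is $293,540.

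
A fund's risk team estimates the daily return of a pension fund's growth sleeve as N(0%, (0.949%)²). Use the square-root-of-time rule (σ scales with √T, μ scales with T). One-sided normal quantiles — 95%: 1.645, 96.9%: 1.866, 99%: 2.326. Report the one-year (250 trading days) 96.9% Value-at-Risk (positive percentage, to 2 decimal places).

28.00%

σ_{250d} = 0.949% × √250 = 15.005%.
VaR = 1.866 × 15.005% = 27.999%.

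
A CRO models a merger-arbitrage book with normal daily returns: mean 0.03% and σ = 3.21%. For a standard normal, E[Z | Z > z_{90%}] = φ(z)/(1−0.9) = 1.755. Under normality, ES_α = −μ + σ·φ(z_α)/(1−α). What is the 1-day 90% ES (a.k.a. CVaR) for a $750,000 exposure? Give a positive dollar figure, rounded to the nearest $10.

$42,030

ES = −(0.03%) + 3.21% × 1.755 = 5.604%.
On $750,000: 0.05604 × $750,000 = $42,030.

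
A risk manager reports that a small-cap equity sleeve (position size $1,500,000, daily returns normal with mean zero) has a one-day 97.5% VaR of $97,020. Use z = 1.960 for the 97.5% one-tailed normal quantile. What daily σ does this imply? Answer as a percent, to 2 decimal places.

VaR as a fraction: $97,020 / $1,500,000 = 6.468%.
σ = VaR / z = 6.468% / 1.960 = 3.300%.

3.30%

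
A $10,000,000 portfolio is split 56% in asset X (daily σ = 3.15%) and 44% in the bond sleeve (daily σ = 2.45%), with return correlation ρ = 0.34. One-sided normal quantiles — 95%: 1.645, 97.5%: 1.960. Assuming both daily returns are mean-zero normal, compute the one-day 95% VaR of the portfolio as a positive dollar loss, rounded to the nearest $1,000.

$388,000

σ_p² = 0.56²·3.15² + 0.44²·2.45² + 2·0.34·0.56·0.44·3.15·2.45 = 5.5669 (%²).
σ_p = √5.5669 = 2.359%.
VaR = 1.645 × 2.359% = 3.881%; on $10,000,000 that is $388,100.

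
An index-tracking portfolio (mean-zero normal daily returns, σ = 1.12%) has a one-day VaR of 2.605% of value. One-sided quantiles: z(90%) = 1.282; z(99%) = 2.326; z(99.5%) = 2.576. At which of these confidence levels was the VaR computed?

99%

Implied z = VaR/σ = 2.605 / 1.12 = 2.326.
This matches z(99%) = 2.326.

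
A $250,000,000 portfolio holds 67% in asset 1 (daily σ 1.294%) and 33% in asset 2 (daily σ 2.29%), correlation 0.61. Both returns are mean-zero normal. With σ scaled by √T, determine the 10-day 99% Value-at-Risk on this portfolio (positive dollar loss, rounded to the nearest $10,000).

$26,790,000

σ_p = √(0.67²·1.294² + 0.33²·2.29² + 2·0.61·0.67·0.33·1.294·2.29) = 1.457%.
σ_{10d} = 1.457% × √10 = 4.607%.
z(99%) = 2.326.
VaR = 2.326 × 4.607% = 10.716%; on $250,000,000 that is $26,790,000.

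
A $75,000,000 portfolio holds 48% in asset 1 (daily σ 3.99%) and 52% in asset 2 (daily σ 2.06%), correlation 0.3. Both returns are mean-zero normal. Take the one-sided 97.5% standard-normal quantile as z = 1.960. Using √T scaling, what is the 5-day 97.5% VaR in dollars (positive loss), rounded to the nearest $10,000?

σ_p = √(0.48²·3.99² + 0.52²·2.06² + 2·0.3·0.48·0.52·3.99·2.06) = 2.459%.
σ_{5d} = 2.459% × √5 = 5.498%.
VaR = 1.960 × 5.498% = 10.776%; on $75,000,000 that is $8,082,000.

$8,080,000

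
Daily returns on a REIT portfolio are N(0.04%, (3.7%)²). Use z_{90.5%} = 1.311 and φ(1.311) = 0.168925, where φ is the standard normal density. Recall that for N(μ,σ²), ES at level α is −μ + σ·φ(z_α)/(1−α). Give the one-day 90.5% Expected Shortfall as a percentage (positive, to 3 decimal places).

6.539%

Tail multiplier: φ(z)/(1−α) = 0.168925 / 0.095 = 1.778.
ES = −(0.04%) + 3.7% × 1.778 = 6.539%.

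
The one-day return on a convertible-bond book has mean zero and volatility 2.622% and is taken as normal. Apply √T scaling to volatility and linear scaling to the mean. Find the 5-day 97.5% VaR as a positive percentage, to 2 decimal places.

At 97.5%, z = 1.960.
σ_{5d} = 2.622% × √5 = 5.863%.
VaR = 1.960 × 5.863% = 11.491%.

11.49%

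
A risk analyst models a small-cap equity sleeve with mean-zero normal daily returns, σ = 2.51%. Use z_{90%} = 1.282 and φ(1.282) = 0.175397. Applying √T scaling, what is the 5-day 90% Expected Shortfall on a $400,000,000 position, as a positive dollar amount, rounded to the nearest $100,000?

$39,400,000

σ_{5d} = 2.51% × √5 = 5.613%.
ES multiplier = φ(z)/(1−α) = 0.175397/0.1 = 1.754.
ES = 5.613% × 1.754 = 9.845%; on $400,000,000: $39,380,000.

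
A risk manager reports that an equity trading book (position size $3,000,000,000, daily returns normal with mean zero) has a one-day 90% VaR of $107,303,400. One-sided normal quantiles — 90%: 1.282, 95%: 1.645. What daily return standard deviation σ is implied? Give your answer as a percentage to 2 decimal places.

VaR as a fraction: $107,303,400 / $3,000,000,000 = 3.577%.
σ = VaR / z = 3.577% / 1.282 = 2.790%.

2.79%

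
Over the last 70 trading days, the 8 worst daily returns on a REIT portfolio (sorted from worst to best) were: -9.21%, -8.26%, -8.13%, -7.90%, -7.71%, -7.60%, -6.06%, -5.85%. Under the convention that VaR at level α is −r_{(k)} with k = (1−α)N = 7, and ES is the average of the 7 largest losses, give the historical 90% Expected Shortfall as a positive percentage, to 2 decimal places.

The 7 worst returns sum to -54.87%.
ES = −(-54.87%) / 7 = 7.8385…% ≈ 7.84%.

7.84%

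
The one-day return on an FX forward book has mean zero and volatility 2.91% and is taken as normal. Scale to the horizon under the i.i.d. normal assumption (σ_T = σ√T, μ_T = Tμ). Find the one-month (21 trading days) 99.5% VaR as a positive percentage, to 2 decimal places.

At 99.5%, z = 2.576.
σ_{21d} = 2.91% × √21 = 13.335%.
VaR = 2.576 × 13.335% = 34.351%.

34.35%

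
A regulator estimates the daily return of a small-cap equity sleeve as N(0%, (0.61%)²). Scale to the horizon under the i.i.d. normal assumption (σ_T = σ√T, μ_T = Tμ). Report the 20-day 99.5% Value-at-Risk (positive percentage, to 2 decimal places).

At 99.5%, z = 2.576.
σ_{20d} = 0.61% × √20 = 2.728%.
VaR = 2.576 × 2.728% = 7.027%.

7.03%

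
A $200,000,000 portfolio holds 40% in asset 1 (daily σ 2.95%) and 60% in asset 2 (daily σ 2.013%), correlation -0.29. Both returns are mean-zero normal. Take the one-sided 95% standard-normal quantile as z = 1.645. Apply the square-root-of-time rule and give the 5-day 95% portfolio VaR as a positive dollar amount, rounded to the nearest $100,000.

$10,500,000

σ_p = √(0.4²·2.95² + 0.6²·2.013² + 2·-0.29·0.4·0.6·2.95·2.013) = 1.423%.
σ_{5d} = 1.423% × √5 = 3.182%.
VaR = 1.645 × 3.182% = 5.234%; on $200,000,000 that is $10,468,000.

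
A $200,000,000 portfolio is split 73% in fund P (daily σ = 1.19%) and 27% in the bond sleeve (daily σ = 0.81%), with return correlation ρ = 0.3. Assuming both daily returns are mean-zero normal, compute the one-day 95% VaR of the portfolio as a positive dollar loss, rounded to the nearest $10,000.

$3,150,000

σ_p² = 0.73²·1.19² + 0.27²·0.81² + 2·0.3·0.73·0.27·1.19·0.81 = 0.9165 (%²).
σ_p = √0.9165 = 0.957%.
At 95%, z = 1.645.
VaR = 1.645 × 0.957% = 1.574%; on $200,000,000 that is $3,148,000.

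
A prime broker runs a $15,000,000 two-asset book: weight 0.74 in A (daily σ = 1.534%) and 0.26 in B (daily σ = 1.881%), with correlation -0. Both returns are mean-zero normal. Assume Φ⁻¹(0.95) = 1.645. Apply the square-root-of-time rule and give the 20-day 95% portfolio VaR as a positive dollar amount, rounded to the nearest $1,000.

$1,364,000

σ_p = √(0.74²·1.534² + 0.26²·1.881² + 2·-0·0.74·0.26·1.534·1.881) = 1.236%.
σ_{20d} = 1.236% × √20 = 5.528%.
VaR = 1.645 × 5.528% = 9.094%; on $15,000,000 that is $1,364,100.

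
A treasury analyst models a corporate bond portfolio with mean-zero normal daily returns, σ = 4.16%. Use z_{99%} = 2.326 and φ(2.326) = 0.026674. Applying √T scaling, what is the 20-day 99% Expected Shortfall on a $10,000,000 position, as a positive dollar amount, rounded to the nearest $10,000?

σ_{20d} = 4.16% × √20 = 18.604%.
ES multiplier = φ(z)/(1−α) = 0.026674/0.01 = 2.667.
ES = 18.604% × 2.667 = 49.617%; on $10,000,000: $4,961,700.

$4,960,000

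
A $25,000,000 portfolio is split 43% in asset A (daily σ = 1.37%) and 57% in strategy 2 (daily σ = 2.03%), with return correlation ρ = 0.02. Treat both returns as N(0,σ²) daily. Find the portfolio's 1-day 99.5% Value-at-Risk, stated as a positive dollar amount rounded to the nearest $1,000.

σ_p² = 0.43²·1.37² + 0.57²·2.03² + 2·0.02·0.43·0.57·1.37·2.03 = 1.7132 (%²).
σ_p = √1.7132 = 1.309%.
At 99.5%, z = 2.576.
VaR = 2.576 × 1.309% = 3.372%; on $25,000,000 that is $843,000.

$843,000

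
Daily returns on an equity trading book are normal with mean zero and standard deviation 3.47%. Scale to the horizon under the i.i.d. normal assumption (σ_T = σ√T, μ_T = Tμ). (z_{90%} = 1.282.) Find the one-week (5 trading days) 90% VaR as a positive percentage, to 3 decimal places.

σ_{5d} = 3.47% × √5 = 7.759%.
VaR = 1.282 × 7.759% = 9.947%.

9.947%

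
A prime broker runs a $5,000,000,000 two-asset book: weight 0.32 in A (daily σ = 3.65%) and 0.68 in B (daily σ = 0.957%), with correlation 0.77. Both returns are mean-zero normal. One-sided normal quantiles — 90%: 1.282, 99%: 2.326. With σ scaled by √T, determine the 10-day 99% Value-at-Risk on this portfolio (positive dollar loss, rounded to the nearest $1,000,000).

$633,000,000

σ_p = √(0.32²·3.65² + 0.68²·0.957² + 2·0.77·0.32·0.68·3.65·0.957) = 1.720%.
σ_{10d} = 1.720% × √10 = 5.439%.
VaR = 2.326 × 5.439% = 12.651%; on $5,000,000,000 that is $632,550,000.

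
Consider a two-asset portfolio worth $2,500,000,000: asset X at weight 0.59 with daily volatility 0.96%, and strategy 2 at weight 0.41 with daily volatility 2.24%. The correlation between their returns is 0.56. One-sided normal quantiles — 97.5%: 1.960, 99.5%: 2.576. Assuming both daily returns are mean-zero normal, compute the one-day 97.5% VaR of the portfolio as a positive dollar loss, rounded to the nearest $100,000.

$64,800,000

σ_p² = 0.59²·0.96² + 0.41²·2.24² + 2·0.56·0.59·0.41·0.96·2.24 = 1.7469 (%²).
σ_p = √1.7469 = 1.322%.
VaR = 1.960 × 1.322% = 2.591%; on $2,500,000,000 that is $64,775,000.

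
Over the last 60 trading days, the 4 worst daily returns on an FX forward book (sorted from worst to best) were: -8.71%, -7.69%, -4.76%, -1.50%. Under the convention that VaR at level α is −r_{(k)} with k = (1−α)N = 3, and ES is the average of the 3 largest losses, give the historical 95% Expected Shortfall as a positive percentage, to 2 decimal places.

The 3 worst returns sum to -21.16%.
ES = −(-21.16%) / 3 = 7.0533…% ≈ 7.05%.

7.05%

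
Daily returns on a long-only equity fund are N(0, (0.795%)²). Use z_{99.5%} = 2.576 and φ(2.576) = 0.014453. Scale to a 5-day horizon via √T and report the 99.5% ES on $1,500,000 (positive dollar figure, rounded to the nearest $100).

σ_{5d} = 0.795% × √5 = 1.778%.
ES multiplier = φ(z)/(1−α) = 0.014453/0.005 = 2.891.
ES = 1.778% × 2.891 = 5.140%; on $1,500,000: $77,100.

$77,100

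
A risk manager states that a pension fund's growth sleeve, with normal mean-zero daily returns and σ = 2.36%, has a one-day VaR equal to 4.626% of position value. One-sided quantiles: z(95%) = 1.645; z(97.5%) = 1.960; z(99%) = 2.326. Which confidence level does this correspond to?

Implied z = VaR/σ = 4.626 / 2.36 = 1.960.
This matches z(97.5%) = 1.960.

97.5%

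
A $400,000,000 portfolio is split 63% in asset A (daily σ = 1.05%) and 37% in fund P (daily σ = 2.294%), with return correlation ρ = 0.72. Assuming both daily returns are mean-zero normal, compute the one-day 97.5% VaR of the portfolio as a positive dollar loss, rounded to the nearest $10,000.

$10,990,000

σ_p² = 0.63²·1.05² + 0.37²·2.294² + 2·0.72·0.63·0.37·1.05·2.294 = 1.9665 (%²).
σ_p = √1.9665 = 1.402%.
At 97.5%, z = 1.960.
VaR = 1.960 × 1.402% = 2.748%; on $400,000,000 that is $10,992,000.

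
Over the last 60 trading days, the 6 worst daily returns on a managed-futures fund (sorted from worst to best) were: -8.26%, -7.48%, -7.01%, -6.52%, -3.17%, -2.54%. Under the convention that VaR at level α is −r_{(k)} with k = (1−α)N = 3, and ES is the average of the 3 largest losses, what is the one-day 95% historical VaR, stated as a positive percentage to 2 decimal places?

k = 3; the 3rd lowest return is -7.01%, so VaR = 7.01%.

7.01%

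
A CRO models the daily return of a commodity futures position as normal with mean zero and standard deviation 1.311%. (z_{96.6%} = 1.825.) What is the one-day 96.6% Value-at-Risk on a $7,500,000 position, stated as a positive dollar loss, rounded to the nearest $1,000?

$179,000

VaR = z·σ = 1.825 × 1.311% = 2.393%.
On $7,500,000: 0.02393 × $7,500,000 = $179,475.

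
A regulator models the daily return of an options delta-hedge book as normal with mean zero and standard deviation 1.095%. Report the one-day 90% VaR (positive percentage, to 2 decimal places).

At 90% one-sided, z = 1.282.
VaR = z·σ = 1.282 × 1.095% = 1.404%.

1.40%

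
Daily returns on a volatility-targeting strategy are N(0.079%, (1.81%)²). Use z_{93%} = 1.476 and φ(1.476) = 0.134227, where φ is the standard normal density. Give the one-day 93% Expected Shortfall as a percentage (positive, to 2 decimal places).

3.39%

Tail multiplier: φ(z)/(1−α) = 0.134227 / 0.07 = 1.918.
ES = −(0.079%) + 1.81% × 1.918 = 3.393%.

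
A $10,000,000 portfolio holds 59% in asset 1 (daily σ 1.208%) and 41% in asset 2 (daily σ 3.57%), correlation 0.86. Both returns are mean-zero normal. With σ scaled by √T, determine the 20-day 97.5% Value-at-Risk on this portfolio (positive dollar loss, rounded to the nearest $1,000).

$1,848,000

σ_p = √(0.59²·1.208² + 0.41²·3.57² + 2·0.86·0.59·0.41·1.208·3.57) = 2.108%.
σ_{20d} = 2.108% × √20 = 9.427%.
z(97.5%) = 1.960.
VaR = 1.960 × 9.427% = 18.477%; on $10,000,000 that is $1,847,700.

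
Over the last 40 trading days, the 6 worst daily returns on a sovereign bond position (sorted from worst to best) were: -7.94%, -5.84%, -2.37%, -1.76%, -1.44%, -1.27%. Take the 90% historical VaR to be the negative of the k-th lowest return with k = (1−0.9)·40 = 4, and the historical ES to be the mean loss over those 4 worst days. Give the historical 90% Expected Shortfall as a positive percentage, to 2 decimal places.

4.48%

The 4 worst returns sum to -17.91%.
ES = −(-17.91%) / 4 = 4.4775% ≈ 4.48%.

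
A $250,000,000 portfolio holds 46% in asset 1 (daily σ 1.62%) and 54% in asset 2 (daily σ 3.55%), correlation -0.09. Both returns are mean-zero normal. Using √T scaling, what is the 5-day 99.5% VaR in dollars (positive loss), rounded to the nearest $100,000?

$28,700,000

σ_p = √(0.46²·1.62² + 0.54²·3.55² + 2·-0.09·0.46·0.54·1.62·3.55) = 1.993%.
σ_{5d} = 1.993% × √5 = 4.456%.
z(99.5%) = 2.576.
VaR = 2.576 × 4.456% = 11.479%; on $250,000,000 that is $28,697,500.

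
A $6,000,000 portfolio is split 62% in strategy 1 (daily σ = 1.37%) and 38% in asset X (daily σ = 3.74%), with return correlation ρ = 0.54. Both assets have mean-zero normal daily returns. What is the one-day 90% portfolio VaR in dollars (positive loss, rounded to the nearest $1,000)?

$155,000

σ_p² = 0.62²·1.37² + 0.38²·3.74² + 2·0.54·0.62·0.38·1.37·3.74 = 4.0450 (%²).
σ_p = √4.0450 = 2.011%.
At 90%, z = 1.282.
VaR = 1.282 × 2.011% = 2.578%; on $6,000,000 that is $154,680.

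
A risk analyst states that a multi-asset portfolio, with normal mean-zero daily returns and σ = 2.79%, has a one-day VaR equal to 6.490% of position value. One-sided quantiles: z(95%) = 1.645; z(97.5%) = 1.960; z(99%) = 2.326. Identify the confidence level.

99%

Implied z = VaR/σ = 6.490 / 2.79 = 2.326.
This matches z(99%) = 2.326.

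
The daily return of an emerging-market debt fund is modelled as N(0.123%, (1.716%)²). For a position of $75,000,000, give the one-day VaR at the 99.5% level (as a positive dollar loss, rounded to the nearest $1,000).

$3,223,000

At 99.5% one-sided, z = 2.576.
VaR = −μ + z·σ = −(0.123%) + 2.576 × 1.716% = 4.297%.
On $75,000,000: 0.04297 × $75,000,000 = $3,222,750.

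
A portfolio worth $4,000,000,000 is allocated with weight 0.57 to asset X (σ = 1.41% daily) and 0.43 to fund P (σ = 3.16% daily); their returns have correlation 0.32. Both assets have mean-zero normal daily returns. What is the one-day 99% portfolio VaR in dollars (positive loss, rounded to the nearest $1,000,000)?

σ_p² = 0.57²·1.41² + 0.43²·3.16² + 2·0.32·0.57·0.43·1.41·3.16 = 3.1912 (%²).
σ_p = √3.1912 = 1.786%.
At 99%, z = 2.326.
VaR = 2.326 × 1.786% = 4.154%; on $4,000,000,000 that is $166,160,000.

$166,000,000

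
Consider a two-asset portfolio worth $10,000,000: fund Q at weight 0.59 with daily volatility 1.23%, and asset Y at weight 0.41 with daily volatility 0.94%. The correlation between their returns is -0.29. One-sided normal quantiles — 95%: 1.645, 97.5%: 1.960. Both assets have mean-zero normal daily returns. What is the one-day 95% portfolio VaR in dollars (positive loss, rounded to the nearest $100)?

σ_p² = 0.59²·1.23² + 0.41²·0.94² + 2·-0.29·0.59·0.41·1.23·0.94 = 0.5130 (%²).
σ_p = √0.5130 = 0.716%.
VaR = 1.645 × 0.716% = 1.178%; on $10,000,000 that is $117,800.

$117,800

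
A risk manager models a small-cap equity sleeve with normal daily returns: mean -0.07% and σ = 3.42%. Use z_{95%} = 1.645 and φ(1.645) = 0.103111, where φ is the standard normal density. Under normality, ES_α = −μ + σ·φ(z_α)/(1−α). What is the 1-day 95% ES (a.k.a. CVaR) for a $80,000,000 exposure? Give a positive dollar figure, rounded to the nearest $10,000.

$5,700,000

Tail multiplier: φ(z)/(1−α) = 0.103111 / 0.05 = 2.062.
ES = −(-0.07%) + 3.42% × 2.062 = 7.122%.
On $80,000,000: 0.07122 × $80,000,000 = $5,697,600.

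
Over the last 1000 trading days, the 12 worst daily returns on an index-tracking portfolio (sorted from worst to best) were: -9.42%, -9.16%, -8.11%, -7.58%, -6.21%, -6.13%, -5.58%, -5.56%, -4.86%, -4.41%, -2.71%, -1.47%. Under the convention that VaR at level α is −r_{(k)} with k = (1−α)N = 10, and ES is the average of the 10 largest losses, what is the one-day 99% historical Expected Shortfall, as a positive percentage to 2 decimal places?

6.70%

The 10 worst returns sum to -67.02%.
ES = −(-67.02%) / 10 = 6.702% ≈ 6.70%.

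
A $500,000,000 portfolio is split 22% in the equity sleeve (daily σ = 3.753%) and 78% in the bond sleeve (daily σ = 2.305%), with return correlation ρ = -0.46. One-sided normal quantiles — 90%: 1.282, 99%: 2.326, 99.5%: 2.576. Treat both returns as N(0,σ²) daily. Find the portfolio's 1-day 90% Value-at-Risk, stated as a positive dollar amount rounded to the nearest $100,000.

σ_p² = 0.22²·3.753² + 0.78²·2.305² + 2·-0.46·0.22·0.78·3.753·2.305 = 2.5485 (%²).
σ_p = √2.5485 = 1.596%.
VaR = 1.282 × 1.596% = 2.046%; on $500,000,000 that is $10,230,000.

$10,200,000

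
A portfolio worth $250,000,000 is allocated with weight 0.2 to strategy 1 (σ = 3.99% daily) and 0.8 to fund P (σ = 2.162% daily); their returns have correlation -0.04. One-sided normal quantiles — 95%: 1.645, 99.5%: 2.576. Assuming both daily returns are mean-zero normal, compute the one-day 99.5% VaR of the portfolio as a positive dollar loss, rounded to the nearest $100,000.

σ_p² = 0.2²·3.99² + 0.8²·2.162² + 2·-0.04·0.2·0.8·3.99·2.162 = 3.5179 (%²).
σ_p = √3.5179 = 1.876%.
VaR = 2.576 × 1.876% = 4.833%; on $250,000,000 that is $12,082,500.

$12,100,000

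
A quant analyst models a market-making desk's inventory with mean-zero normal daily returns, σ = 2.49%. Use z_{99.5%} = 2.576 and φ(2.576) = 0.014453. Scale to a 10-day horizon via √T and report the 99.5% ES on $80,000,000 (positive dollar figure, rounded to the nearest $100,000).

$18,200,000

σ_{10d} = 2.49% × √10 = 7.874%.
ES multiplier = φ(z)/(1−α) = 0.014453/0.005 = 2.891.
ES = 7.874% × 2.891 = 22.764%; on $80,000,000: $18,211,200.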